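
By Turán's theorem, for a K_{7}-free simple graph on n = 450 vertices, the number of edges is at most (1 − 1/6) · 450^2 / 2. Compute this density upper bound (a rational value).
Turán density bound = (5/6) · 450^2/2 = 84375

Turán's theorem: ex(n, K_{r+1}) is achieved by the complete r-partite Turán graph T(n, r) with parts as balanced as possible, and is at most (1 − 1/r) · n^2/2. For r = 6, n = 450: the density bound is (5/6) · 202500/2 = 84375. Since 6 ∣ 450, the Turán graph T(450, 6) has parts of equal size 75, and its edge count e(T(450, 6)) = 84375 attains the density bound exactly.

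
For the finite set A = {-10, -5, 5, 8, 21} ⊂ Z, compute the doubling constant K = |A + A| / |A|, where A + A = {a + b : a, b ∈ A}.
K = |A + A| / |A| = 14/5

Enumerate A + A = {a + b : a, b ∈ A}. With |A| = 5, there are |A|^2 = 25 ordered sum pairs; collecting distinct values, A + A = {-20, -15, -10, -5, -2, 0, 3, 10, 11, 13, 16, 26, 29, 42}, so |A + A| = 14. Thus K = 14/5. For comparison, the minimum possible |A + A| over all 5-element sets is 2·5 − 1 = 9 (so min K = 9/5), attained only by arithmetic progressions.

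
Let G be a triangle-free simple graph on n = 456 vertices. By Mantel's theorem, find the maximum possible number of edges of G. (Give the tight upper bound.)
ex(456, K_3) = ⌊456^2/4⌋ = 51984

Mantel (1907): a triangle-free graph on n vertices has at most ⌊n^2/4⌋ edges, with equality for the complete bipartite graph K_{⌊n/2⌋, ⌈n/2⌉}. For n = 456: ⌊456^2/4⌋ = ⌊207936/4⌋ = 51984. The extremal graph is K_{228, 228}, which has 228·228 = 51984 edges.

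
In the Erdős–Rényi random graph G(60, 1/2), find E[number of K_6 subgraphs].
E[# K_6] = C(60, 6) · (1/2)^C(6, 2) = 50063860 / 2^15 = 12515965/8192 ≈ 1527.827759

For each 6-subset S of vertices (there are C(60, 6) = 50063860 such S), let X_S = 1 if S induces a K_6 (all C(6, 2) = 15 edges present). Then P(X_S = 1) = (1/2)^15 = 1/32768. By linearity of expectation, E[# K_6] = C(60, 6) · (1/2)^15 = 50063860 / 32768 = 12515965/8192 ≈ 1527.827759.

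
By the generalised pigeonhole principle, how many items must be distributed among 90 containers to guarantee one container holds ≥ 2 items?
n = (2 − 1)·90 + 1 = 91

By the generalised pigeonhole principle, to guarantee some box contains ≥ r objects we need more than (r − 1) · k objects total. Threshold: n = (r − 1) · k + 1. With r = 2 and k = 90: n = 1 · 90 + 1 = 90 + 1 = 91. For n = 90 = 1 · 90, we can put exactly 1 objects in every box, avoiding 2 in any single one — so 91 is tight.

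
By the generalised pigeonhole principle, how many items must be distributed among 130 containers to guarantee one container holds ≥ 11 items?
n = (11 − 1)·130 + 1 = 1301

By the generalised pigeonhole principle, to guarantee some box contains ≥ r objects we need more than (r − 1) · k objects total. Threshold: n = (r − 1) · k + 1. With r = 11 and k = 130: n = 10 · 130 + 1 = 1300 + 1 = 1301. For n = 1300 = 10 · 130, we can put exactly 10 objects in every box, avoiding 11 in any single one — so 1301 is tight.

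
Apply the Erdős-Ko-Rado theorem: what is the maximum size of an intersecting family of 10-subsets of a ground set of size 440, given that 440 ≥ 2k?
max |F| = C(439, 9) = 1536637487366218962

The Erdős-Ko-Rado theorem states: for n ≥ 2k, an intersecting family of k-subsets of an n-element set has size at most C(n − 1, k − 1), with equality for 'star' families {A ⊆ [n] : |A| = k, i ∈ A} (fix an element i). For n = 440, k = 10: C(439, 9) = 1536637487366218962.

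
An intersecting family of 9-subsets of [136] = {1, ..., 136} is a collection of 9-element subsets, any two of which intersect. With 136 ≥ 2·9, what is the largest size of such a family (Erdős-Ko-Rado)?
max |F| = C(135, 8) = 2214919483920

The Erdős-Ko-Rado theorem states: for n ≥ 2k, an intersecting family of k-subsets of an n-element set has size at most C(n − 1, k − 1), with equality for 'star' families {A ⊆ [n] : |A| = k, i ∈ A} (fix an element i). For n = 136, k = 9: C(135, 8) = 2214919483920.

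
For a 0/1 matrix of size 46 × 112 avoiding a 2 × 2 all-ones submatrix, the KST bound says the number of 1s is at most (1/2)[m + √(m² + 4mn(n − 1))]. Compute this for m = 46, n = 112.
z(46, 112; 2, 2) ≤ (1/2)[46 + √(46² + 4·46·112·111)] = (1/2)[46 + √2289604] = 779.5719

Kővári–Sós–Turán: let r_1, ..., r_46 be the row sums and z = Σ r_i the total number of 1s. Each pair of columns can share at most one row with both entries 1 (else a 2×2 all-ones block appears), so Σ_i C(r_i, 2) ≤ C(112, 2) = 6216. By convexity Σ_i C(r_i, 2) ≥ 46·C(z/46, 2) = z(z − 46)/(2·46), giving z² − 46z − 46·112·111 ≤ 0 and hence z ≤ (1/2)[46 + √(2116 + 4·571872)] = (1/2)[46 + √2289604] ≈ (1/2)(46 + 1513.1437) = 779.5719.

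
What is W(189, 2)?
W(189, 2) = 189 + 1 = 190

A 2-term AP is any pair of integers, so a monochromatic 2-AP exists iff some colour is used at least twice. With 189 colours, the colouring i ↦ i on {1, ..., 189} uses each colour once, avoiding any monochromatic pair, so W(189, 2) > 189. For {1, ..., 190}, pigeonhole forces two integers of the same colour, which form a monochromatic 2-AP. Hence W(189, 2) = 190.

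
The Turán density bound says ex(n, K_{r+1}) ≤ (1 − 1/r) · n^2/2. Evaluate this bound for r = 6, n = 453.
Turán density bound = (5/6) · 453^2/2 = 342015/4 ≈ 85503.75

Turán's theorem: ex(n, K_{r+1}) is achieved by the complete r-partite Turán graph T(n, r) with parts as balanced as possible, and is at most (1 − 1/r) · n^2/2. For r = 6, n = 453: the density bound is (5/6) · 205209/2 = 342015/4 ≈ 85503.75. The integer-valued extremum is e(T(453, 6)) = 85503, which is strictly less than the density bound 342015/4 since 6 ∤ 453 (the parts of T(453, 6) cannot all be equal).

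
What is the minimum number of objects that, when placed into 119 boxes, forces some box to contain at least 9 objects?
n = (9 − 1)·119 + 1 = 953

By the generalised pigeonhole principle, to guarantee some box contains ≥ r objects we need more than (r − 1) · k objects total. Threshold: n = (r − 1) · k + 1. With r = 9 and k = 119: n = 8 · 119 + 1 = 952 + 1 = 953. For n = 952 = 8 · 119, we can put exactly 8 objects in every box, avoiding 9 in any single one — so 953 is tight.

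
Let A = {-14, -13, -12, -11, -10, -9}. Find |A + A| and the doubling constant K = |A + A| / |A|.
K = |A + A| / |A| = 11/6

Enumerate A + A = {a + b : a, b ∈ A}. With |A| = 6, there are |A|^2 = 36 ordered sum pairs; collecting distinct values, A + A = {-28, -27, -26, -25, -24, -23, -22, -21, -20, -19, -18}, so |A + A| = 11. Thus K = 11/6. Here |A + A| = 2|A| − 1 = 11, the minimum possible — so K = 11/6 is minimal, which holds iff A is an arithmetic progression.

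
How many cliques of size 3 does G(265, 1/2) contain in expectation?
E[# K_3] = C(265, 3) · (1/2)^C(3, 2) = 3066580 / 2^3 = 766645/2 = 383322.5

For each 3-subset S of vertices (there are C(265, 3) = 3066580 such S), let X_S = 1 if S induces a K_3 (all C(3, 2) = 3 edges present). Then P(X_S = 1) = (1/2)^3 = 1/8. By linearity of expectation, E[# K_3] = C(265, 3) · (1/2)^3 = 3066580 / 8 = 766645/2 = 383322.5.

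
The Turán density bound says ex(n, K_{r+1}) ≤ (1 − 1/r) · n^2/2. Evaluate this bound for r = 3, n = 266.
Turán density bound = (2/3) · 266^2/2 = 70756/3 ≈ 23585.3333

Turán's theorem: ex(n, K_{r+1}) is achieved by the complete r-partite Turán graph T(n, r) with parts as balanced as possible, and is at most (1 − 1/r) · n^2/2. For r = 3, n = 266: the density bound is (2/3) · 70756/2 = 70756/3 ≈ 23585.3333. The integer-valued extremum is e(T(266, 3)) = 23585, which is strictly less than the density bound 70756/3 since 3 ∤ 266 (the parts of T(266, 3) cannot all be equal).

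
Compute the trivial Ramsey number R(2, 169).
R(2, 169) = 169

R(2, k) = k for all k ≥ 2: in a 2-colouring of K_k, either some edge is red (a red K_2) or all edges are blue (a blue K_k). And K_{168} coloured all-blue has no blue K_169, so R(2, 169) > 168. Hence R(2, 169) = 169.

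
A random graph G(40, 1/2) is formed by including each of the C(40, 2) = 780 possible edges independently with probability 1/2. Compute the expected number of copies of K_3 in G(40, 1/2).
E[# K_3] = C(40, 3) · (1/2)^C(3, 2) = 9880 / 2^3 = 1235

For each 3-subset S of vertices (there are C(40, 3) = 9880 such S), let X_S = 1 if S induces a K_3 (all C(3, 2) = 3 edges present). Then P(X_S = 1) = (1/2)^3 = 1/8. By linearity of expectation, E[# K_3] = C(40, 3) · (1/2)^3 = 9880 / 8 = 1235.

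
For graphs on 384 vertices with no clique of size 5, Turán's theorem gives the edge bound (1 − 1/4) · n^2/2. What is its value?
Turán density bound = (3/4) · 384^2/2 = 55296

Turán's theorem: ex(n, K_{r+1}) is achieved by the complete r-partite Turán graph T(n, r) with parts as balanced as possible, and is at most (1 − 1/r) · n^2/2. For r = 4, n = 384: the density bound is (3/4) · 147456/2 = 55296. Since 4 ∣ 384, the Turán graph T(384, 4) has parts of equal size 96, and its edge count e(T(384, 4)) = 55296 attains the density bound exactly.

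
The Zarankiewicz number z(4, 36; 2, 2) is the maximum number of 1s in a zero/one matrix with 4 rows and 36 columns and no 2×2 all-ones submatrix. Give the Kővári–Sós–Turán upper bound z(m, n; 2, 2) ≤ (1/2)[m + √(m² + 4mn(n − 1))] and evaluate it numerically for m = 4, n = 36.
z(4, 36; 2, 2) ≤ (1/2)[4 + √(4² + 4·4·36·35)] = (1/2)[4 + √20176] = 73.0211

Kővári–Sós–Turán: let r_1, ..., r_4 be the row sums and z = Σ r_i the total number of 1s. Each pair of columns can share at most one row with both entries 1 (else a 2×2 all-ones block appears), so Σ_i C(r_i, 2) ≤ C(36, 2) = 630. By convexity Σ_i C(r_i, 2) ≥ 4·C(z/4, 2) = z(z − 4)/(2·4), giving z² − 4z − 4·36·35 ≤ 0 and hence z ≤ (1/2)[4 + √(16 + 4·5040)] = (1/2)[4 + √20176] ≈ (1/2)(4 + 142.0422) = 73.0211.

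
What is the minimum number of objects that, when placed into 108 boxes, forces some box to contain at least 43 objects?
n = (43 − 1)·108 + 1 = 4537

By the generalised pigeonhole principle, to guarantee some box contains ≥ r objects we need more than (r − 1) · k objects total. Threshold: n = (r − 1) · k + 1. With r = 43 and k = 108: n = 42 · 108 + 1 = 4536 + 1 = 4537. For n = 4536 = 42 · 108, we can put exactly 42 objects in every box, avoiding 43 in any single one — so 4537 is tight.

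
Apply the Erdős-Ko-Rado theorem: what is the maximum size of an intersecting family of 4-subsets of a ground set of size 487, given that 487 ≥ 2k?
max |F| = C(486, 3) = 19013940

The Erdős-Ko-Rado theorem states: for n ≥ 2k, an intersecting family of k-subsets of an n-element set has size at most C(n − 1, k − 1), with equality for 'star' families {A ⊆ [n] : |A| = k, i ∈ A} (fix an element i). For n = 487, k = 4: C(486, 3) = 19013940.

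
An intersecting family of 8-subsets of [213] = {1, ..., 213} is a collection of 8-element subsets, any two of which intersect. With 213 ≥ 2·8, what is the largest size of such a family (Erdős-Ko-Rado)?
max |F| = C(212, 7) = 3455049401232

The Erdős-Ko-Rado theorem states: for n ≥ 2k, an intersecting family of k-subsets of an n-element set has size at most C(n − 1, k − 1), with equality for 'star' families {A ⊆ [n] : |A| = k, i ∈ A} (fix an element i). For n = 213, k = 8: C(212, 7) = 3455049401232.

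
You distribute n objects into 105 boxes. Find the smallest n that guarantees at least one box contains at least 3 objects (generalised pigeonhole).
n = (3 − 1)·105 + 1 = 211

By the generalised pigeonhole principle, to guarantee some box contains ≥ r objects we need more than (r − 1) · k objects total. Threshold: n = (r − 1) · k + 1. With r = 3 and k = 105: n = 2 · 105 + 1 = 210 + 1 = 211. For n = 210 = 2 · 105, we can put exactly 2 objects in every box, avoiding 3 in any single one — so 211 is tight.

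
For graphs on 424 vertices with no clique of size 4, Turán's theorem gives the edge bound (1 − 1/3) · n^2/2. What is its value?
Turán density bound = (2/3) · 424^2/2 = 179776/3 ≈ 59925.3333

Turán's theorem: ex(n, K_{r+1}) is achieved by the complete r-partite Turán graph T(n, r) with parts as balanced as possible, and is at most (1 − 1/r) · n^2/2. For r = 3, n = 424: the density bound is (2/3) · 179776/2 = 179776/3 ≈ 59925.3333. The integer-valued extremum is e(T(424, 3)) = 59925, which is strictly less than the density bound 179776/3 since 3 ∤ 424 (the parts of T(424, 3) cannot all be equal).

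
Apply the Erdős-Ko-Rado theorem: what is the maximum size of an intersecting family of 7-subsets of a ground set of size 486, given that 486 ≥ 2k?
max |F| = C(485, 6) = 17524074327760

The Erdős-Ko-Rado theorem states: for n ≥ 2k, an intersecting family of k-subsets of an n-element set has size at most C(n − 1, k − 1), with equality for 'star' families {A ⊆ [n] : |A| = k, i ∈ A} (fix an element i). For n = 486, k = 7: C(485, 6) = 17524074327760.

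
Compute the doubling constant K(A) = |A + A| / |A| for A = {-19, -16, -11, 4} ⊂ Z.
K = |A + A| / |A| = 10/4 = 5/2

Enumerate A + A = {a + b : a, b ∈ A}. With |A| = 4, there are |A|^2 = 16 ordered sum pairs; collecting distinct values, A + A = {-38, -35, -32, -30, -27, -22, -15, -12, -7, 8}, so |A + A| = 10. Thus K = 10/4 = 5/2. For comparison, the minimum possible |A + A| over all 4-element sets is 2·4 − 1 = 7 (so min K = 7/4), attained only by arithmetic progressions.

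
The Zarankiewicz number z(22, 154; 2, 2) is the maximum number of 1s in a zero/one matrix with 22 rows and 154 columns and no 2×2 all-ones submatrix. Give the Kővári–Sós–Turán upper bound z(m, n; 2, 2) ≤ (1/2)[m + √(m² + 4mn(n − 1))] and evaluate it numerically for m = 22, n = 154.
z(22, 154; 2, 2) ≤ (1/2)[22 + √(22² + 4·22·154·153)] = (1/2)[22 + √2073940] = 731.059

Kővári–Sós–Turán: let r_1, ..., r_22 be the row sums and z = Σ r_i the total number of 1s. Each pair of columns can share at most one row with both entries 1 (else a 2×2 all-ones block appears), so Σ_i C(r_i, 2) ≤ C(154, 2) = 11781. By convexity Σ_i C(r_i, 2) ≥ 22·C(z/22, 2) = z(z − 22)/(2·22), giving z² − 22z − 22·154·153 ≤ 0 and hence z ≤ (1/2)[22 + √(484 + 4·518364)] = (1/2)[22 + √2073940] ≈ (1/2)(22 + 1440.1181) = 731.059.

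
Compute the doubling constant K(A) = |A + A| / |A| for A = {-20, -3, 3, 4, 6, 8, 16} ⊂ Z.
K = |A + A| / |A| = 27/7

Enumerate A + A = {a + b : a, b ∈ A}. With |A| = 7, there are |A|^2 = 49 ordered sum pairs; collecting distinct values, A + A = {-40, -23, -17, -16, -14, -12, -6, -4, 0, 1, 3, 5, 6, 7, 8, 9, 10, 11, 12, 13, 14, 16, 19, 20, 22, 24, 32}, so |A + A| = 27. Thus K = 27/7. For comparison, the minimum possible |A + A| over all 7-element sets is 2·7 − 1 = 13 (so min K = 13/7), attained only by arithmetic progressions.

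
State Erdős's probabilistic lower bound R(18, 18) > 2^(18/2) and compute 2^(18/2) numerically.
2^(18/2) = 512; so R(18, 18) > 512

Colour each edge of K_n uniformly at random with red/blue. The expected number of monochromatic K_18 is C(n, 18) · 2 · 2^(−C(18,2)). If C(n, 18) · 2^(1 − C(18,2)) < 1, then with positive probability no monochromatic K_18 exists, so R(18, 18) > n. The standard estimate C(n, 18) ≤ n^18/18! shows this inequality holds whenever n ≤ 2^(18/2) (since 18! · 2^(C(18,2) − 1) > 2^(18^2/2) ≥ n^18). Hence R(18, 18) > 2^(18/2) = 512.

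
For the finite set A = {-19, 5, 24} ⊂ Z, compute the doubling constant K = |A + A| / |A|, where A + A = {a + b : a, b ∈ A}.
K = |A + A| / |A| = 6/3 = 2

Enumerate A + A = {a + b : a, b ∈ A}. With |A| = 3, there are |A|^2 = 9 ordered sum pairs; collecting distinct values, A + A = {-38, -14, 5, 10, 29, 48}, so |A + A| = 6. Thus K = 6/3 = 2. For comparison, the minimum possible |A + A| over all 3-element sets is 2·3 − 1 = 5 (so min K = 5/3), attained only by arithmetic progressions.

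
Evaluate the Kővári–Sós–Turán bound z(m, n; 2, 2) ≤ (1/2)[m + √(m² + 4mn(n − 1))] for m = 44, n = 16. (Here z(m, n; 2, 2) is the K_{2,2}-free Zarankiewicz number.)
z(44, 16; 2, 2) ≤ (1/2)[44 + √(44² + 4·44·16·15)] = (1/2)[44 + √44176] = 127.0904

Kővári–Sós–Turán: let r_1, ..., r_44 be the row sums and z = Σ r_i the total number of 1s. Each pair of columns can share at most one row with both entries 1 (else a 2×2 all-ones block appears), so Σ_i C(r_i, 2) ≤ C(16, 2) = 120. By convexity Σ_i C(r_i, 2) ≥ 44·C(z/44, 2) = z(z − 44)/(2·44), giving z² − 44z − 44·16·15 ≤ 0 and hence z ≤ (1/2)[44 + √(1936 + 4·10560)] = (1/2)[44 + √44176] ≈ (1/2)(44 + 210.1809) = 127.0904.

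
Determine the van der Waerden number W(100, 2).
W(100, 2) = 100 + 1 = 101

A 2-term AP is any pair of integers, so a monochromatic 2-AP exists iff some colour is used at least twice. With 100 colours, the colouring i ↦ i on {1, ..., 100} uses each colour once, avoiding any monochromatic pair, so W(100, 2) > 100. For {1, ..., 101}, pigeonhole forces two integers of the same colour, which form a monochromatic 2-AP. Hence W(100, 2) = 101.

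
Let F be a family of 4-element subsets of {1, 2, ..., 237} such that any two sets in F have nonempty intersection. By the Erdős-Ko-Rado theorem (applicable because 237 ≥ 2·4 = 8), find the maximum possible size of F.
max |F| = C(236, 3) = 2162940

Erdős-Ko-Rado (1961): when n ≥ 2k, max |F| = C(n−1, k−1). The bound is attained by the star {A : i ∈ A} for any fixed i ∈ [n]. Here C(237−1, 4−1) = C(236, 3) = 2162940.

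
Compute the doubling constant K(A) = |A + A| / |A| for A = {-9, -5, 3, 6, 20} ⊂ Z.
K = |A + A| / |A| = 15/5 = 3

Enumerate A + A = {a + b : a, b ∈ A}. With |A| = 5, there are |A|^2 = 25 ordered sum pairs; collecting distinct values, A + A = {-18, -14, -10, -6, -3, -2, 1, 6, 9, 11, 12, 15, 23, 26, 40}, so |A + A| = 15. Thus K = 15/5 = 3. For comparison, the minimum possible |A + A| over all 5-element sets is 2·5 − 1 = 9 (so min K = 9/5), attained only by arithmetic progressions.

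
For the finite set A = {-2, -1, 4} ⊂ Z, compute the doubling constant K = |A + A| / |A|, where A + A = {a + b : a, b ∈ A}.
K = |A + A| / |A| = 6/3 = 2

Enumerate A + A = {a + b : a, b ∈ A}. With |A| = 3, there are |A|^2 = 9 ordered sum pairs; collecting distinct values, A + A = {-4, -3, -2, 2, 3, 8}, so |A + A| = 6. Thus K = 6/3 = 2. For comparison, the minimum possible |A + A| over all 3-element sets is 2·3 − 1 = 5 (so min K = 5/3), attained only by arithmetic progressions.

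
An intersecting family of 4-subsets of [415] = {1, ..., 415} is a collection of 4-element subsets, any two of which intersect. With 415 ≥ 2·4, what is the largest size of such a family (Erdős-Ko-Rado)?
max |F| = C(414, 3) = 11740764

Erdős-Ko-Rado (1961): when n ≥ 2k, max |F| = C(n−1, k−1). The bound is attained by the star {A : i ∈ A} for any fixed i ∈ [n]. Here C(415−1, 4−1) = C(414, 3) = 11740764.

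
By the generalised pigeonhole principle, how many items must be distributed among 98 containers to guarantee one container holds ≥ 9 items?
n = (9 − 1)·98 + 1 = 785

By the generalised pigeonhole principle, to guarantee some box contains ≥ r objects we need more than (r − 1) · k objects total. Threshold: n = (r − 1) · k + 1. With r = 9 and k = 98: n = 8 · 98 + 1 = 784 + 1 = 785. For n = 784 = 8 · 98, we can put exactly 8 objects in every box, avoiding 9 in any single one — so 785 is tight.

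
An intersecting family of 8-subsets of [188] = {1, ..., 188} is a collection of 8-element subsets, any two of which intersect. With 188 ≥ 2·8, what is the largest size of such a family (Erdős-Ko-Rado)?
max |F| = C(187, 7) = 1416167483302

The Erdős-Ko-Rado theorem states: for n ≥ 2k, an intersecting family of k-subsets of an n-element set has size at most C(n − 1, k − 1), with equality for 'star' families {A ⊆ [n] : |A| = k, i ∈ A} (fix an element i). For n = 188, k = 8: C(187, 7) = 1416167483302.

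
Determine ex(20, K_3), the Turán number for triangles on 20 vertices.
ex(20, K_3) = ⌊20^2/4⌋ = 100

Mantel (1907): a triangle-free graph on n vertices has at most ⌊n^2/4⌋ edges, with equality for the complete bipartite graph K_{⌊n/2⌋, ⌈n/2⌉}. For n = 20: ⌊20^2/4⌋ = ⌊400/4⌋ = 100. The extremal graph is K_{10, 10}, which has 10·10 = 100 edges.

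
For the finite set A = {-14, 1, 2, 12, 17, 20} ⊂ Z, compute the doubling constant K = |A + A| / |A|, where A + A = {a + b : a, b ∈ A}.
K = |A + A| / |A| = 20/6 = 10/3

Enumerate A + A = {a + b : a, b ∈ A}. With |A| = 6, there are |A|^2 = 36 ordered sum pairs; collecting distinct values, A + A = {-28, -13, -12, -2, 2, 3, 4, 6, 13, 14, 18, 19, 21, 22, 24, 29, 32, 34, 37, 40}, so |A + A| = 20. Thus K = 20/6 = 10/3. For comparison, the minimum possible |A + A| over all 6-element sets is 2·6 − 1 = 11 (so min K = 11/6), attained only by arithmetic progressions.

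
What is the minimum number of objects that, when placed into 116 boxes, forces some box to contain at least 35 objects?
n = (35 − 1)·116 + 1 = 3945

By the generalised pigeonhole principle, to guarantee some box contains ≥ r objects we need more than (r − 1) · k objects total. Threshold: n = (r − 1) · k + 1. With r = 35 and k = 116: n = 34 · 116 + 1 = 3944 + 1 = 3945. For n = 3944 = 34 · 116, we can put exactly 34 objects in every box, avoiding 35 in any single one — so 3945 is tight.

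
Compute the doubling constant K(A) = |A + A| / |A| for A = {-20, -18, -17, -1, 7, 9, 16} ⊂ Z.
K = |A + A| / |A| = 26/7

Enumerate A + A = {a + b : a, b ∈ A}. With |A| = 7, there are |A|^2 = 49 ordered sum pairs; collecting distinct values, A + A = {-40, -38, -37, -36, -35, -34, -21, -19, -18, -13, -11, -10, -9, -8, -4, -2, -1, 6, 8, 14, 15, 16, 18, 23, 25, 32}, so |A + A| = 26. Thus K = 26/7. For comparison, the minimum possible |A + A| over all 7-element sets is 2·7 − 1 = 13 (so min K = 13/7), attained only by arithmetic progressions.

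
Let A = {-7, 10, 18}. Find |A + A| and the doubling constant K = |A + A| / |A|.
K = |A + A| / |A| = 6/3 = 2

Enumerate A + A = {a + b : a, b ∈ A}. With |A| = 3, there are |A|^2 = 9 ordered sum pairs; collecting distinct values, A + A = {-14, 3, 11, 20, 28, 36}, so |A + A| = 6. Thus K = 6/3 = 2. For comparison, the minimum possible |A + A| over all 3-element sets is 2·3 − 1 = 5 (so min K = 5/3), attained only by arithmetic progressions.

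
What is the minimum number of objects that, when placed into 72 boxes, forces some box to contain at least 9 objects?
n = (9 − 1)·72 + 1 = 577

By the generalised pigeonhole principle, to guarantee some box contains ≥ r objects we need more than (r − 1) · k objects total. Threshold: n = (r − 1) · k + 1. With r = 9 and k = 72: n = 8 · 72 + 1 = 576 + 1 = 577. For n = 576 = 8 · 72, we can put exactly 8 objects in every box, avoiding 9 in any single one — so 577 is tight.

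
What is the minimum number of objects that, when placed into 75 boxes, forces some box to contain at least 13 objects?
n = (13 − 1)·75 + 1 = 901

By the generalised pigeonhole principle, to guarantee some box contains ≥ r objects we need more than (r − 1) · k objects total. Threshold: n = (r − 1) · k + 1. With r = 13 and k = 75: n = 12 · 75 + 1 = 900 + 1 = 901. For n = 900 = 12 · 75, we can put exactly 12 objects in every box, avoiding 13 in any single one — so 901 is tight.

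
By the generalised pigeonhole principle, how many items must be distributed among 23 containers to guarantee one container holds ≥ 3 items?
n = (3 − 1)·23 + 1 = 47

By the generalised pigeonhole principle, to guarantee some box contains ≥ r objects we need more than (r − 1) · k objects total. Threshold: n = (r − 1) · k + 1. With r = 3 and k = 23: n = 2 · 23 + 1 = 46 + 1 = 47. For n = 46 = 2 · 23, we can put exactly 2 objects in every box, avoiding 3 in any single one — so 47 is tight.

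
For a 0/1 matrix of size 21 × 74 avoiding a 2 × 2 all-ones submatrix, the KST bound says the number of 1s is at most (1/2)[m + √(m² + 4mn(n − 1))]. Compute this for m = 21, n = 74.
z(21, 74; 2, 2) ≤ (1/2)[21 + √(21² + 4·21·74·73)] = (1/2)[21 + √454209] = 347.4751

Kővári–Sós–Turán: let r_1, ..., r_21 be the row sums and z = Σ r_i the total number of 1s. Each pair of columns can share at most one row with both entries 1 (else a 2×2 all-ones block appears), so Σ_i C(r_i, 2) ≤ C(74, 2) = 2701. By convexity Σ_i C(r_i, 2) ≥ 21·C(z/21, 2) = z(z − 21)/(2·21), giving z² − 21z − 21·74·73 ≤ 0 and hence z ≤ (1/2)[21 + √(441 + 4·113442)] = (1/2)[21 + √454209] ≈ (1/2)(21 + 673.9503) = 347.4751.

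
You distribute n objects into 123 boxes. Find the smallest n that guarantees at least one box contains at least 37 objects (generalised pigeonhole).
n = (37 − 1)·123 + 1 = 4429

By the generalised pigeonhole principle, to guarantee some box contains ≥ r objects we need more than (r − 1) · k objects total. Threshold: n = (r − 1) · k + 1. With r = 37 and k = 123: n = 36 · 123 + 1 = 4428 + 1 = 4429. For n = 4428 = 36 · 123, we can put exactly 36 objects in every box, avoiding 37 in any single one — so 4429 is tight.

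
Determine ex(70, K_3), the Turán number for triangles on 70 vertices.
ex(70, K_3) = ⌊70^2/4⌋ = 1225

Mantel (1907): a triangle-free graph on n vertices has at most ⌊n^2/4⌋ edges, with equality for the complete bipartite graph K_{⌊n/2⌋, ⌈n/2⌉}. For n = 70: ⌊70^2/4⌋ = ⌊4900/4⌋ = 1225. The extremal graph is K_{35, 35}, which has 35·35 = 1225 edges.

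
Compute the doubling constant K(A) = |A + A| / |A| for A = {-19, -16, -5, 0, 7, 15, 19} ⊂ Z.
K = |A + A| / |A| = 26/7

Enumerate A + A = {a + b : a, b ∈ A}. With |A| = 7, there are |A|^2 = 49 ordered sum pairs; collecting distinct values, A + A = {-38, -35, -32, -24, -21, -19, -16, -12, -10, -9, -5, -4, -1, 0, 2, 3, 7, 10, 14, 15, 19, 22, 26, 30, 34, 38}, so |A + A| = 26. Thus K = 26/7. For comparison, the minimum possible |A + A| over all 7-element sets is 2·7 − 1 = 13 (so min K = 13/7), attained only by arithmetic progressions.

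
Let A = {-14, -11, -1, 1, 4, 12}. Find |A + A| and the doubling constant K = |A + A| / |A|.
K = |A + A| / |A| = 19/6

Enumerate A + A = {a + b : a, b ∈ A}. With |A| = 6, there are |A|^2 = 36 ordered sum pairs; collecting distinct values, A + A = {-28, -25, -22, -15, -13, -12, -10, -7, -2, 0, 1, 2, 3, 5, 8, 11, 13, 16, 24}, so |A + A| = 19. Thus K = 19/6. For comparison, the minimum possible |A + A| over all 6-element sets is 2·6 − 1 = 11 (so min K = 11/6), attained only by arithmetic progressions.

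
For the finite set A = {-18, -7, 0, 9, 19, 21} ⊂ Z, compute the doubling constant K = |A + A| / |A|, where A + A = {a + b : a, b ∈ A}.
K = |A + A| / |A| = 21/6 = 7/2

Enumerate A + A = {a + b : a, b ∈ A}. With |A| = 6, there are |A|^2 = 36 ordered sum pairs; collecting distinct values, A + A = {-36, -25, -18, -14, -9, -7, 0, 1, 2, 3, 9, 12, 14, 18, 19, 21, 28, 30, 38, 40, 42}, so |A + A| = 21. Thus K = 21/6 = 7/2. For comparison, the minimum possible |A + A| over all 6-element sets is 2·6 − 1 = 11 (so min K = 11/6), attained only by arithmetic progressions.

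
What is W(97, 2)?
W(97, 2) = 97 + 1 = 98

A 2-term AP is any pair of integers, so a monochromatic 2-AP exists iff some colour is used at least twice. With 97 colours, the colouring i ↦ i on {1, ..., 97} uses each colour once, avoiding any monochromatic pair, so W(97, 2) > 97. For {1, ..., 98}, pigeonhole forces two integers of the same colour, which form a monochromatic 2-AP. Hence W(97, 2) = 98.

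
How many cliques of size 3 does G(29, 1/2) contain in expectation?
E[# K_3] = C(29, 3) · (1/2)^C(3, 2) = 3654 / 2^3 = 1827/4 = 456.75

For each 3-subset S of vertices (there are C(29, 3) = 3654 such S), let X_S = 1 if S induces a K_3 (all C(3, 2) = 3 edges present). Then P(X_S = 1) = (1/2)^3 = 1/8. By linearity of expectation, E[# K_3] = C(29, 3) · (1/2)^3 = 3654 / 8 = 1827/4 = 456.75.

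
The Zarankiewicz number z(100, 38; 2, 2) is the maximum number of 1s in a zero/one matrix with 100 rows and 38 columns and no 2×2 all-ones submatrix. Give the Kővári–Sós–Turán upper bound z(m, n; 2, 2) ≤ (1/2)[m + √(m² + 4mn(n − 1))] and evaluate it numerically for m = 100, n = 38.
z(100, 38; 2, 2) ≤ (1/2)[100 + √(100² + 4·100·38·37)] = (1/2)[100 + √572400] = 428.2856

Kővári–Sós–Turán: let r_1, ..., r_100 be the row sums and z = Σ r_i the total number of 1s. Each pair of columns can share at most one row with both entries 1 (else a 2×2 all-ones block appears), so Σ_i C(r_i, 2) ≤ C(38, 2) = 703. By convexity Σ_i C(r_i, 2) ≥ 100·C(z/100, 2) = z(z − 100)/(2·100), giving z² − 100z − 100·38·37 ≤ 0 and hence z ≤ (1/2)[100 + √(10000 + 4·140600)] = (1/2)[100 + √572400] ≈ (1/2)(100 + 756.5712) = 428.2856.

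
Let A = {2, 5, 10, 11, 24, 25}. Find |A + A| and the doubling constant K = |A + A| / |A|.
K = |A + A| / |A| = 20/6 = 10/3

Enumerate A + A = {a + b : a, b ∈ A}. With |A| = 6, there are |A|^2 = 36 ordered sum pairs; collecting distinct values, A + A = {4, 7, 10, 12, 13, 15, 16, 20, 21, 22, 26, 27, 29, 30, 34, 35, 36, 48, 49, 50}, so |A + A| = 20. Thus K = 20/6 = 10/3. For comparison, the minimum possible |A + A| over all 6-element sets is 2·6 − 1 = 11 (so min K = 11/6), attained only by arithmetic progressions.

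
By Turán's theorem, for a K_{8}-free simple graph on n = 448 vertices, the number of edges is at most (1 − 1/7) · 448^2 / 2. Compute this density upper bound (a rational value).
Turán density bound = (6/7) · 448^2/2 = 86016

Turán's theorem: ex(n, K_{r+1}) is achieved by the complete r-partite Turán graph T(n, r) with parts as balanced as possible, and is at most (1 − 1/r) · n^2/2. For r = 7, n = 448: the density bound is (6/7) · 200704/2 = 86016. Since 7 ∣ 448, the Turán graph T(448, 7) has parts of equal size 64, and its edge count e(T(448, 7)) = 86016 attains the density bound exactly.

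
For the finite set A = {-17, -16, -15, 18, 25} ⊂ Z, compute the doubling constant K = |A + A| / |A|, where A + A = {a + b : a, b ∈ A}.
K = |A + A| / |A| = 14/5

Enumerate A + A = {a + b : a, b ∈ A}. With |A| = 5, there are |A|^2 = 25 ordered sum pairs; collecting distinct values, A + A = {-34, -33, -32, -31, -30, 1, 2, 3, 8, 9, 10, 36, 43, 50}, so |A + A| = 14. Thus K = 14/5. For comparison, the minimum possible |A + A| over all 5-element sets is 2·5 − 1 = 9 (so min K = 9/5), attained only by arithmetic progressions.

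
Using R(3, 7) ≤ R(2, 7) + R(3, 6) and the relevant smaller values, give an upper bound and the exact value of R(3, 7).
R(3, 7) ≤ R(2, 7) + R(3, 6) = 7 + 18 = 25; exact value R(3, 7) = 23.

The Erdős–Szekeres recurrence R(r, s) ≤ R(r−1, s) + R(r, s−1) applied to (r, s) = (3, 7) gives
  R(3, 7) ≤ R(2, 7) + R(3, 6) = 7 + 18 = 25.
(Recall R(2, k) = k and R is symmetric.) The recurrence is not tight here (it gives 25, but the exact value is R(3, 7) = 23); the tight upper bound requires a sharper argument than the simple recurrence, combined with a lower-bound construction on K_{22}.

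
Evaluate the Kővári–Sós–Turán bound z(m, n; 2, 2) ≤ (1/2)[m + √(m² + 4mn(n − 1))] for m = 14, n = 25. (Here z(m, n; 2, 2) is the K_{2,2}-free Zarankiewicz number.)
z(14, 25; 2, 2) ≤ (1/2)[14 + √(14² + 4·14·25·24)] = (1/2)[14 + √33796] = 98.9184

Kővári–Sós–Turán: let r_1, ..., r_14 be the row sums and z = Σ r_i the total number of 1s. Each pair of columns can share at most one row with both entries 1 (else a 2×2 all-ones block appears), so Σ_i C(r_i, 2) ≤ C(25, 2) = 300. By convexity Σ_i C(r_i, 2) ≥ 14·C(z/14, 2) = z(z − 14)/(2·14), giving z² − 14z − 14·25·24 ≤ 0 and hence z ≤ (1/2)[14 + √(196 + 4·8400)] = (1/2)[14 + √33796] ≈ (1/2)(14 + 183.8369) = 98.9184.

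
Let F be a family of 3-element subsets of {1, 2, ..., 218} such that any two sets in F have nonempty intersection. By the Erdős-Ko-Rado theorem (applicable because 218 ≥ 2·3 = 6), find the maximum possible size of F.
max |F| = C(217, 2) = 23436

The Erdős-Ko-Rado theorem states: for n ≥ 2k, an intersecting family of k-subsets of an n-element set has size at most C(n − 1, k − 1), with equality for 'star' families {A ⊆ [n] : |A| = k, i ∈ A} (fix an element i). For n = 218, k = 3: C(217, 2) = 23436.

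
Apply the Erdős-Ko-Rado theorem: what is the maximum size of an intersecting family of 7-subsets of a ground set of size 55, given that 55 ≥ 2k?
max |F| = C(54, 6) = 25827165

The Erdős-Ko-Rado theorem states: for n ≥ 2k, an intersecting family of k-subsets of an n-element set has size at most C(n − 1, k − 1), with equality for 'star' families {A ⊆ [n] : |A| = k, i ∈ A} (fix an element i). For n = 55, k = 7: C(54, 6) = 25827165.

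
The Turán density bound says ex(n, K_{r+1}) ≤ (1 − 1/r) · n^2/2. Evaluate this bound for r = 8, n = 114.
Turán density bound = (7/8) · 114^2/2 = 22743/4 ≈ 5685.75

Turán's theorem: ex(n, K_{r+1}) is achieved by the complete r-partite Turán graph T(n, r) with parts as balanced as possible, and is at most (1 − 1/r) · n^2/2. For r = 8, n = 114: the density bound is (7/8) · 12996/2 = 22743/4 ≈ 5685.75. The integer-valued extremum is e(T(114, 8)) = 5685, which is strictly less than the density bound 22743/4 since 8 ∤ 114 (the parts of T(114, 8) cannot all be equal).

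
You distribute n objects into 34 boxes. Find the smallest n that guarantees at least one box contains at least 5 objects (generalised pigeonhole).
n = (5 − 1)·34 + 1 = 137

By the generalised pigeonhole principle, to guarantee some box contains ≥ r objects we need more than (r − 1) · k objects total. Threshold: n = (r − 1) · k + 1. With r = 5 and k = 34: n = 4 · 34 + 1 = 136 + 1 = 137. For n = 136 = 4 · 34, we can put exactly 4 objects in every box, avoiding 5 in any single one — so 137 is tight.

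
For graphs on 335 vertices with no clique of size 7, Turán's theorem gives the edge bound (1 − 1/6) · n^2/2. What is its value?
Turán density bound = (5/6) · 335^2/2 = 561125/12 ≈ 46760.4167

Turán's theorem: ex(n, K_{r+1}) is achieved by the complete r-partite Turán graph T(n, r) with parts as balanced as possible, and is at most (1 − 1/r) · n^2/2. For r = 6, n = 335: the density bound is (5/6) · 112225/2 = 561125/12 ≈ 46760.4167. The integer-valued extremum is e(T(335, 6)) = 46760, which is strictly less than the density bound 561125/12 since 6 ∤ 335 (the parts of T(335, 6) cannot all be equal).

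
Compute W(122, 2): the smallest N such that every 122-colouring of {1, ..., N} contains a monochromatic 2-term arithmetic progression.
W(122, 2) = 122 + 1 = 123

A 2-term AP is any pair of integers, so a monochromatic 2-AP exists iff some colour is used at least twice. With 122 colours, the colouring i ↦ i on {1, ..., 122} uses each colour once, avoiding any monochromatic pair, so W(122, 2) > 122. For {1, ..., 123}, pigeonhole forces two integers of the same colour, which form a monochromatic 2-AP. Hence W(122, 2) = 123.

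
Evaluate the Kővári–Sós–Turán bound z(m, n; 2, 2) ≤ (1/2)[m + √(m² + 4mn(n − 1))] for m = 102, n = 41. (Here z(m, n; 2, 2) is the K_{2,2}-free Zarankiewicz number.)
z(102, 41; 2, 2) ≤ (1/2)[102 + √(102² + 4·102·41·40)] = (1/2)[102 + √679524] = 463.1662

Kővári–Sós–Turán: let r_1, ..., r_102 be the row sums and z = Σ r_i the total number of 1s. Each pair of columns can share at most one row with both entries 1 (else a 2×2 all-ones block appears), so Σ_i C(r_i, 2) ≤ C(41, 2) = 820. By convexity Σ_i C(r_i, 2) ≥ 102·C(z/102, 2) = z(z − 102)/(2·102), giving z² − 102z − 102·41·40 ≤ 0 and hence z ≤ (1/2)[102 + √(10404 + 4·167280)] = (1/2)[102 + √679524] ≈ (1/2)(102 + 824.3325) = 463.1662.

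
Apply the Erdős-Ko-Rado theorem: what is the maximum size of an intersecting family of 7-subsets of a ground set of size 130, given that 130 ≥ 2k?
max |F| = C(129, 6) = 5688177600

Erdős-Ko-Rado (1961): when n ≥ 2k, max |F| = C(n−1, k−1). The bound is attained by the star {A : i ∈ A} for any fixed i ∈ [n]. Here C(130−1, 7−1) = C(129, 6) = 5688177600.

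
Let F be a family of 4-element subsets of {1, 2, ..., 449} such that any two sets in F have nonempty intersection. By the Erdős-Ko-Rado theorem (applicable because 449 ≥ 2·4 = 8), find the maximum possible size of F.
max |F| = C(448, 3) = 14885696

The Erdős-Ko-Rado theorem states: for n ≥ 2k, an intersecting family of k-subsets of an n-element set has size at most C(n − 1, k − 1), with equality for 'star' families {A ⊆ [n] : |A| = k, i ∈ A} (fix an element i). For n = 449, k = 4: C(448, 3) = 14885696.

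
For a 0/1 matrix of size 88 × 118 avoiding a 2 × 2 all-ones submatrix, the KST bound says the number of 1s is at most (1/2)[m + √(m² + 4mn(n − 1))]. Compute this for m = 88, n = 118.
z(88, 118; 2, 2) ≤ (1/2)[88 + √(88² + 4·88·118·117)] = (1/2)[88 + √4867456] = 1147.1156

Kővári–Sós–Turán: let r_1, ..., r_88 be the row sums and z = Σ r_i the total number of 1s. Each pair of columns can share at most one row with both entries 1 (else a 2×2 all-ones block appears), so Σ_i C(r_i, 2) ≤ C(118, 2) = 6903. By convexity Σ_i C(r_i, 2) ≥ 88·C(z/88, 2) = z(z − 88)/(2·88), giving z² − 88z − 88·118·117 ≤ 0 and hence z ≤ (1/2)[88 + √(7744 + 4·1214928)] = (1/2)[88 + √4867456] ≈ (1/2)(88 + 2206.2312) = 1147.1156.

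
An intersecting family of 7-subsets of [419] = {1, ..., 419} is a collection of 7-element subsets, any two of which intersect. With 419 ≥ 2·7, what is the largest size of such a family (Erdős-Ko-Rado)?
max |F| = C(418, 6) = 7146142307304

Erdős-Ko-Rado (1961): when n ≥ 2k, max |F| = C(n−1, k−1). The bound is attained by the star {A : i ∈ A} for any fixed i ∈ [n]. Here C(419−1, 7−1) = C(418, 6) = 7146142307304.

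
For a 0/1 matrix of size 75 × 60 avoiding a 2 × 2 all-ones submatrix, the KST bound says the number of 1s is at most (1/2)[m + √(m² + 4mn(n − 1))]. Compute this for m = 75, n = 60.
z(75, 60; 2, 2) ≤ (1/2)[75 + √(75² + 4·75·60·59)] = (1/2)[75 + √1067625] = 554.1297

Kővári–Sós–Turán: let r_1, ..., r_75 be the row sums and z = Σ r_i the total number of 1s. Each pair of columns can share at most one row with both entries 1 (else a 2×2 all-ones block appears), so Σ_i C(r_i, 2) ≤ C(60, 2) = 1770. By convexity Σ_i C(r_i, 2) ≥ 75·C(z/75, 2) = z(z − 75)/(2·75), giving z² − 75z − 75·60·59 ≤ 0 and hence z ≤ (1/2)[75 + √(5625 + 4·265500)] = (1/2)[75 + √1067625] ≈ (1/2)(75 + 1033.2594) = 554.1297.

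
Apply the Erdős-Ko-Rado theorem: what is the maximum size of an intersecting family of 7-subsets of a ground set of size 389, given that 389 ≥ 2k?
max |F| = C(388, 6) = 4558145946816

Erdős-Ko-Rado (1961): when n ≥ 2k, max |F| = C(n−1, k−1). The bound is attained by the star {A : i ∈ A} for any fixed i ∈ [n]. Here C(389−1, 7−1) = C(388, 6) = 4558145946816.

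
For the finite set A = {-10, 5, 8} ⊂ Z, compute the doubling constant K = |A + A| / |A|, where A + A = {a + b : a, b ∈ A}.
K = |A + A| / |A| = 6/3 = 2

Enumerate A + A = {a + b : a, b ∈ A}. With |A| = 3, there are |A|^2 = 9 ordered sum pairs; collecting distinct values, A + A = {-20, -5, -2, 10, 13, 16}, so |A + A| = 6. Thus K = 6/3 = 2. For comparison, the minimum possible |A + A| over all 3-element sets is 2·3 − 1 = 5 (so min K = 5/3), attained only by arithmetic progressions.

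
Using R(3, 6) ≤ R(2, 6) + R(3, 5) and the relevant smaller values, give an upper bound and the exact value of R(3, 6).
R(3, 6) ≤ R(2, 6) + R(3, 5) = 6 + 14 = 20; exact value R(3, 6) = 18.

The Erdős–Szekeres recurrence R(r, s) ≤ R(r−1, s) + R(r, s−1) applied to (r, s) = (3, 6) gives
  R(3, 6) ≤ R(2, 6) + R(3, 5) = 6 + 14 = 20.
(Recall R(2, k) = k and R is symmetric.) The recurrence is not tight here (it gives 20, but the exact value is R(3, 6) = 18); the tight upper bound requires a sharper argument than the simple recurrence, combined with a lower-bound construction on K_{17}.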